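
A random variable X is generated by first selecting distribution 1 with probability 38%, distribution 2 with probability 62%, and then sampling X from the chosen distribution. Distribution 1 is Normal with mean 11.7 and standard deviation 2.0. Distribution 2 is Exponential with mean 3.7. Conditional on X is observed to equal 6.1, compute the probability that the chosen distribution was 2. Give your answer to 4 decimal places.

0.9554

Likelihoods f(6.1 | ·): 1: 0.00395773; 2: 0.0519756.
Posterior ∝ prior × likelihood. Numerator for 2: 0.62·0.0519756 = 0.0322249.
Normalizing constant: 0.38·0.00395773 + 0.62·0.0519756 = 0.0337288.
P(2 | observation) = 0.0322249 / 0.0337288 = 0.955411.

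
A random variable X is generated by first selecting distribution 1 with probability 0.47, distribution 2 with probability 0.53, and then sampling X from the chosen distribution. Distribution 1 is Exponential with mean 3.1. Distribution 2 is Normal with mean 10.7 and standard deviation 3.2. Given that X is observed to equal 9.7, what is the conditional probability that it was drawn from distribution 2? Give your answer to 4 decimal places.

Likelihoods f(9.7 | ·): 1: 0.0141162; 2: 0.118728.
Posterior ∝ prior × likelihood. Numerator for 2: 0.53·0.118728 = 0.062926.
Normalizing constant: 0.47·0.0141162 + 0.53·0.118728 = 0.0695606.
P(2 | observation) = 0.062926 / 0.0695606 = 0.904621.

0.9046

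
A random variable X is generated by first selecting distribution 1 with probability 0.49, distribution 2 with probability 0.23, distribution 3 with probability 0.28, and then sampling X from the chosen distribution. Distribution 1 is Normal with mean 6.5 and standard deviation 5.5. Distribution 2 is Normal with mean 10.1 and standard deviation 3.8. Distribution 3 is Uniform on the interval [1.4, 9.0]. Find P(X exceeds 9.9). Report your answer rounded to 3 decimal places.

Conditional on each component, P(X > 9.9): 1: 0.268228; 2: 0.520987; 3: 0.
By total probability, P(X > 9.9) = 0.49·0.268228 + 0.23·0.520987 + 0.28·0 = 0.251259.

0.251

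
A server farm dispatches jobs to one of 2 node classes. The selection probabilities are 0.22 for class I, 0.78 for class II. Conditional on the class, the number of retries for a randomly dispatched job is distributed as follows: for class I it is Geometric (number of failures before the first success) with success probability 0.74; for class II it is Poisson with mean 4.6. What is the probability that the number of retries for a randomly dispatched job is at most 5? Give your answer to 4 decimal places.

0.7548

Conditional on each class, P(X ≤ 5): I: 0.999691; II: 0.68576.
By total probability, P(X ≤ 5) = 0.22·0.999691 + 0.78·0.68576 = 0.754824.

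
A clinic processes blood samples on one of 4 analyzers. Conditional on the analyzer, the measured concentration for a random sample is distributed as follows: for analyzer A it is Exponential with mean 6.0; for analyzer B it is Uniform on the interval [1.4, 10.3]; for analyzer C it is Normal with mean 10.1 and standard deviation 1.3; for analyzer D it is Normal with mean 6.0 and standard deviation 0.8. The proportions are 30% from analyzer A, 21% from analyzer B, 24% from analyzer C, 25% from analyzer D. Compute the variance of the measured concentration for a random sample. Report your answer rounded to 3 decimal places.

15.884

Per component, A: μ=6, E[X²]=72; B: μ=5.85, E[X²]=40.8233; C: μ=10.1, E[X²]=103.7; D: μ=6, E[X²]=36.64.
E[X] = 0.3·6 + 0.21·5.85 + 0.24·10.1 + 0.25·6 = 6.9525.
E[X²] = 0.3·72 + 0.21·40.8233 + 0.24·103.7 + 0.25·36.64 = 64.2209.
Var(X) = E[X²] − (E[X])² = 64.2209 − 48.3373 = 15.8836.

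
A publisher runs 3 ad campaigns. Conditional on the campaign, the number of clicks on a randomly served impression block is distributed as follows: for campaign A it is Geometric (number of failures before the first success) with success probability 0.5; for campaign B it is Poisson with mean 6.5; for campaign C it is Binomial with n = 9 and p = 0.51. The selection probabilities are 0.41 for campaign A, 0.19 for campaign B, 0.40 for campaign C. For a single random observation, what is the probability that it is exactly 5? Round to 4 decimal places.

0.1343

Conditional on each campaign, P(X = 5): A: 0.015625; B: 0.145369; C: 0.250614.
By total probability, P(X = 5) = 0.41·0.015625 + 0.19·0.145369 + 0.4·0.250614 = 0.134272.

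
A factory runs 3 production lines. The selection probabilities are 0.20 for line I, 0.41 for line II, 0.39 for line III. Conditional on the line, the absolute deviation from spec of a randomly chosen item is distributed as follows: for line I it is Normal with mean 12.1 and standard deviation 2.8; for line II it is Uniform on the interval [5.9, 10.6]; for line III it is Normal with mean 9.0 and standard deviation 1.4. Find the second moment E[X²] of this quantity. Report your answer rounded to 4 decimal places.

91.8648

For each component E[X²] = Var + (mean)², giving I: 154.25; II: 69.9033; III: 82.96.
Overall E[X²] = 0.2·154.25 + 0.41·69.9033 + 0.39·82.96 = 91.8648.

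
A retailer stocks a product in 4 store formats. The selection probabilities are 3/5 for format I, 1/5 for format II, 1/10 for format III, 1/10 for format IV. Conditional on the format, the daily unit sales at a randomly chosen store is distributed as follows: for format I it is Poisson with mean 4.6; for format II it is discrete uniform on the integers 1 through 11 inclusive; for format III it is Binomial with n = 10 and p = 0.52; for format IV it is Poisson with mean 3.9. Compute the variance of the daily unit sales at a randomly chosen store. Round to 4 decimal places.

Per component, I: μ=4.6, E[X²]=25.76; II: μ=6, E[X²]=46; III: μ=5.2, E[X²]=29.536; IV: μ=3.9, E[X²]=19.11.
E[X] = 0.6·4.6 + 0.2·6 + 0.1·5.2 + 0.1·3.9 = 4.87.
E[X²] = 0.6·25.76 + 0.2·46 + 0.1·29.536 + 0.1·19.11 = 29.5206.
Var(X) = E[X²] − (E[X])² = 29.5206 − 23.7169 = 5.8037.

5.8037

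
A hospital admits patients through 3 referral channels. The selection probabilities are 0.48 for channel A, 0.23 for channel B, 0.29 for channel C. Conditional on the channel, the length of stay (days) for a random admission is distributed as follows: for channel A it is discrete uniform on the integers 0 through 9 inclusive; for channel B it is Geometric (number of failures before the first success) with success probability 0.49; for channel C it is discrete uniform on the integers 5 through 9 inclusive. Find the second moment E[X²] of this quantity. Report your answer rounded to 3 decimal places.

29.208

For each component E[X²] = Var + (mean)², giving A: 28.5; B: 3.20741; C: 51.
Overall E[X²] = 0.48·28.5 + 0.23·3.20741 + 0.29·51 = 29.2077.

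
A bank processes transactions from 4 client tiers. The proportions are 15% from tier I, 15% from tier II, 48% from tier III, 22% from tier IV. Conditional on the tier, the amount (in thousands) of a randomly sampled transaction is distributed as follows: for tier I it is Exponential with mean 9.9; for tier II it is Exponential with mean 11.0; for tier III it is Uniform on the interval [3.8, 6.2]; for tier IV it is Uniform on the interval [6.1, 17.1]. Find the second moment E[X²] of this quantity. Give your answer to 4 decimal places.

109.7549

For each component E[X²] = Var + (mean)², giving I: 196.02; II: 242; III: 25.48; IV: 144.643.
Overall E[X²] = 0.15·196.02 + 0.15·242 + 0.48·25.48 + 0.22·144.643 = 109.755.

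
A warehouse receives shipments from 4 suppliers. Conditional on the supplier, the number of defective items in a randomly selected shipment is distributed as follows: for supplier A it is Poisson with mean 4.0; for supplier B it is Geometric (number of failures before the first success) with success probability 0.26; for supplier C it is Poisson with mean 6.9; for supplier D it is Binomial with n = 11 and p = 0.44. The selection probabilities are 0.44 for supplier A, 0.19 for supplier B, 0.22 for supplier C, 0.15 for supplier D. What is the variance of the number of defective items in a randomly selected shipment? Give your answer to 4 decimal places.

Per component, A: μ=4, E[X²]=20; B: μ=2.84615, E[X²]=19.0473; C: μ=6.9, E[X²]=54.51; D: μ=4.84, E[X²]=26.136.
E[X] = 0.44·4 + 0.19·2.84615 + 0.22·6.9 + 0.15·4.84 = 4.54477.
E[X²] = 0.44·20 + 0.19·19.0473 + 0.22·54.51 + 0.15·26.136 = 28.3316.
Var(X) = E[X²] − (E[X])² = 28.3316 − 20.6549 = 7.67667.

7.6767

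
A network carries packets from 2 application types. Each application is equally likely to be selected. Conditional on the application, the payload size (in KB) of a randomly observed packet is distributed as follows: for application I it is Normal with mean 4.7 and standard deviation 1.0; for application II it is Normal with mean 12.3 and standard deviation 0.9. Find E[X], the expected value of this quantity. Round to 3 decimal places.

Component means — I: 4.7; II: 12.3.
E[X] = 0.5·4.7 + 0.5·12.3 = 8.5.

8.500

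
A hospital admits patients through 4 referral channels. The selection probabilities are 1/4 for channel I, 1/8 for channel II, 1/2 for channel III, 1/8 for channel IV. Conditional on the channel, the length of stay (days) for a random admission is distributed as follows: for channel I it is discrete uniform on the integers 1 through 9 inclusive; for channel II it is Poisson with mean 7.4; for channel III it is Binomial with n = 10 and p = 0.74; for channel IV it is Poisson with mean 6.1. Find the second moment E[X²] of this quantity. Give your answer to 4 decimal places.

For each component E[X²] = Var + (mean)², giving I: 31.6667; II: 62.16; III: 56.684; IV: 43.31.
Overall E[X²] = 0.25·31.6667 + 0.125·62.16 + 0.5·56.684 + 0.125·43.31 = 49.4424.

49.4424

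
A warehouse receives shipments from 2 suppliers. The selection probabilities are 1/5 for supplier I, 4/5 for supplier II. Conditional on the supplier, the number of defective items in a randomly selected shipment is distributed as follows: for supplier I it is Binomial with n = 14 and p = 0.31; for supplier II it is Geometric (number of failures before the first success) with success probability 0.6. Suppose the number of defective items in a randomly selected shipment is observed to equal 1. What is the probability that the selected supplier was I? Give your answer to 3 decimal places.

0.035

Likelihoods P(X=1 | ·): I: 0.0348761; II: 0.24.
Posterior ∝ prior × likelihood. Numerator for I: 0.2·0.0348761 = 0.00697522.
Normalizing constant: 0.2·0.0348761 + 0.8·0.24 = 0.198975.
P(I | observation) = 0.00697522 / 0.198975 = 0.0350557.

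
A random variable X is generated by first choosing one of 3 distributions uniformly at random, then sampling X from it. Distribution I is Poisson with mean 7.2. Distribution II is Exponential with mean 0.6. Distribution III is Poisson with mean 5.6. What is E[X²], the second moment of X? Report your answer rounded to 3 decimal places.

32.240

For each component E[X²] = Var + (mean)², giving I: 59.04; II: 0.72; III: 36.96.
Overall E[X²] = 0.333333·59.04 + 0.333333·0.72 + 0.333333·36.96 = 32.24.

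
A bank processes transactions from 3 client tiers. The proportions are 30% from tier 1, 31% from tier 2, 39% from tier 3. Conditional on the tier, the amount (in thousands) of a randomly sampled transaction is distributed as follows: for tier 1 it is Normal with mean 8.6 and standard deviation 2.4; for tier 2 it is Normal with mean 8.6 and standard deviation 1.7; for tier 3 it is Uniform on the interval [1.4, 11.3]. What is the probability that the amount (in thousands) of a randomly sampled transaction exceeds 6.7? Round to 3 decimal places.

0.686

Conditional on each tier, P(X > 6.7): 1: 0.785722; 2: 0.868141; 3: 0.464646.
By total probability, P(X > 6.7) = 0.3·0.785722 + 0.31·0.868141 + 0.39·0.464646 = 0.686053.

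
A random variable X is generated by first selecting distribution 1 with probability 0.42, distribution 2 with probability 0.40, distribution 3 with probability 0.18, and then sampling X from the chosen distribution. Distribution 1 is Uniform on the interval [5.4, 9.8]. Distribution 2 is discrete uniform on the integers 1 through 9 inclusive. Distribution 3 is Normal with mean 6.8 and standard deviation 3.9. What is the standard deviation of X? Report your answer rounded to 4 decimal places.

Per component, 1: μ=7.6, E[X²]=59.3733; 2: μ=5, E[X²]=31.6667; 3: μ=6.8, E[X²]=61.45.
E[X] = 0.42·7.6 + 0.4·5 + 0.18·6.8 = 6.416.
E[X²] = 0.42·59.3733 + 0.4·31.6667 + 0.18·61.45 = 48.6645.
Var(X) = E[X²] − (E[X])² = 48.6645 − 41.1651 = 7.49941.
SD(X) = √7.49941 = 2.73851.

2.7385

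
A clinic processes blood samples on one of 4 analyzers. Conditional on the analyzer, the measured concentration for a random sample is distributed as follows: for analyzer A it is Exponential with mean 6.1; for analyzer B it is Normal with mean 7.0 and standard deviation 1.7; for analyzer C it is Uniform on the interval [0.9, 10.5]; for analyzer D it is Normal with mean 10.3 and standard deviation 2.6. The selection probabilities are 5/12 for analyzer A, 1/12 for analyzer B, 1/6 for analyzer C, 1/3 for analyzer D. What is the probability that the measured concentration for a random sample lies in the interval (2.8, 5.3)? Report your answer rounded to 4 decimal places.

0.1530

Conditional on each analyzer, P(2.8 < X < 5.3): A: 0.212472; B: 0.151911; C: 0.260417; D: 0.0252757.
By total probability, P(2.8 < X < 5.3) = 0.416667·0.212472 + 0.0833333·0.151911 + 0.166667·0.260417 + 0.333333·0.0252757 = 0.153017.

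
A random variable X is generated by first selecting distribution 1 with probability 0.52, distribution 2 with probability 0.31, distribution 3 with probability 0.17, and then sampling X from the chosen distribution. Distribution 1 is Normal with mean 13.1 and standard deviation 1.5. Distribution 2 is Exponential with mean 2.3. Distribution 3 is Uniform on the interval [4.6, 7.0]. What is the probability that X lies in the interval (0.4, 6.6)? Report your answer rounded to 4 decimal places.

Conditional on each component, P(0.4 < X < 6.6): 1: 7.34342e-06; 2: 0.783646; 3: 0.833333.
By total probability, P(0.4 < X < 6.6) = 0.52·7.34342e-06 + 0.31·0.783646 + 0.17·0.833333 = 0.384601.

0.3846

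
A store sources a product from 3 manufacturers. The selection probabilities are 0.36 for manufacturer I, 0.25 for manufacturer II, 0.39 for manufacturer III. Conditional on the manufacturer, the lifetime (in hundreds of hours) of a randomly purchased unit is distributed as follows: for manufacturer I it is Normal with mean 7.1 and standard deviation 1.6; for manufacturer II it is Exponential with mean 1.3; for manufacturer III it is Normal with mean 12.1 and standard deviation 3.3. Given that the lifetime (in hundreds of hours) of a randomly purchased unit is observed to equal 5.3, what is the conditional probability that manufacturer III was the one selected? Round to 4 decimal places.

Likelihoods f(5.3 | ·): I: 0.132423; II: 0.0130458; III: 0.0144666.
Posterior ∝ prior × likelihood. Numerator for III: 0.39·0.0144666 = 0.00564199.
Normalizing constant: 0.36·0.132423 + 0.25·0.0130458 + 0.39·0.0144666 = 0.0565757.
P(III | observation) = 0.00564199 / 0.0565757 = 0.0997247.

0.0997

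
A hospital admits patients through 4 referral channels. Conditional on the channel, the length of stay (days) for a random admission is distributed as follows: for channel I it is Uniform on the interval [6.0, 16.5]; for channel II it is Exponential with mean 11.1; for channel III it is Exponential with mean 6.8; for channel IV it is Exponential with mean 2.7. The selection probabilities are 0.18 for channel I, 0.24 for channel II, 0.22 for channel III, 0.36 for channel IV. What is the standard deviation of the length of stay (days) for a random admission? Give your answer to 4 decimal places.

7.6123

Per component, I: μ=11.25, E[X²]=135.75; II: μ=11.1, E[X²]=246.42; III: μ=6.8, E[X²]=92.48; IV: μ=2.7, E[X²]=14.58.
E[X] = 0.18·11.25 + 0.24·11.1 + 0.22·6.8 + 0.36·2.7 = 7.157.
E[X²] = 0.18·135.75 + 0.24·246.42 + 0.22·92.48 + 0.36·14.58 = 109.17.
Var(X) = E[X²] − (E[X])² = 109.17 − 51.2226 = 57.9476.
SD(X) = √57.9476 = 7.61233.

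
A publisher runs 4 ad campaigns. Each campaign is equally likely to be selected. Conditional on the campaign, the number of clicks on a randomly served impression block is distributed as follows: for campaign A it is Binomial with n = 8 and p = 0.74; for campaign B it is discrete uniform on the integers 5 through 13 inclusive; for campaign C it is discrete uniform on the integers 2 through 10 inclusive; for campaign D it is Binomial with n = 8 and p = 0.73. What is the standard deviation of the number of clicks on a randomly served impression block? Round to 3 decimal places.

2.428

Per component, A: μ=5.92, E[X²]=36.5856; B: μ=9, E[X²]=87.6667; C: μ=6, E[X²]=42.6667; D: μ=5.84, E[X²]=35.6824.
E[X] = 0.25·5.92 + 0.25·9 + 0.25·6 + 0.25·5.84 = 6.69.
E[X²] = 0.25·36.5856 + 0.25·87.6667 + 0.25·42.6667 + 0.25·35.6824 = 50.6503.
Var(X) = E[X²] − (E[X])² = 50.6503 − 44.7561 = 5.89423.
SD(X) = √5.89423 = 2.4278.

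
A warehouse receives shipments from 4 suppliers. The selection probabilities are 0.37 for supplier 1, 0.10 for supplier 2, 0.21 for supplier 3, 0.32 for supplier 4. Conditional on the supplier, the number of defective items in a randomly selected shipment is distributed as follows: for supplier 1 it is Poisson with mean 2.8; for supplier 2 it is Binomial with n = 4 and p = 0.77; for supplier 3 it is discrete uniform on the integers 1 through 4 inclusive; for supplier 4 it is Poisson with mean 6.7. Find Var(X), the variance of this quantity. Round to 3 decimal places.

Per component, 1: μ=2.8, E[X²]=10.64; 2: μ=3.08, E[X²]=10.1948; 3: μ=2.5, E[X²]=7.5; 4: μ=6.7, E[X²]=51.59.
E[X] = 0.37·2.8 + 0.1·3.08 + 0.21·2.5 + 0.32·6.7 = 4.013.
E[X²] = 0.37·10.64 + 0.1·10.1948 + 0.21·7.5 + 0.32·51.59 = 23.0401.
Var(X) = E[X²] − (E[X])² = 23.0401 − 16.1042 = 6.93591.

6.936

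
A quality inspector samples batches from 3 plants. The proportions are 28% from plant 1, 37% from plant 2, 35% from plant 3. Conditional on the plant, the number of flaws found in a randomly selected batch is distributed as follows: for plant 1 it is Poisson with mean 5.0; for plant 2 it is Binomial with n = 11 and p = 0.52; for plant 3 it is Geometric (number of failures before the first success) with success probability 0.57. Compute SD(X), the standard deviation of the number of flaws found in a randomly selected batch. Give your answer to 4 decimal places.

2.8093

Per component, 1: μ=5, E[X²]=30; 2: μ=5.72, E[X²]=35.464; 3: μ=0.754386, E[X²]=1.89258.
E[X] = 0.28·5 + 0.37·5.72 + 0.35·0.754386 = 3.78044.
E[X²] = 0.28·30 + 0.37·35.464 + 0.35·1.89258 = 22.1841.
Var(X) = E[X²] − (E[X])² = 22.1841 − 14.2917 = 7.89239.
SD(X) = √7.89239 = 2.80934.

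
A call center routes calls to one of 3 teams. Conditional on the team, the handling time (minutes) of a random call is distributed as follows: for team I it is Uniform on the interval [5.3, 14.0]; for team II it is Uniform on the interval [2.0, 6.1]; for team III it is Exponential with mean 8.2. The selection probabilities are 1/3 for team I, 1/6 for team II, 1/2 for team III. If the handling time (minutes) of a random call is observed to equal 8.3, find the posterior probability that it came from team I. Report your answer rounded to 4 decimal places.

0.6336

Likelihoods f(8.3 | ·): I: 0.114943; II: 0; III: 0.0443196.
Posterior ∝ prior × likelihood. Numerator for I: 0.333333·0.114943 = 0.0383142.
Normalizing constant: 0.333333·0.114943 + 0.166667·0 + 0.5·0.0443196 = 0.060474.
P(I | observation) = 0.0383142 / 0.060474 = 0.633565.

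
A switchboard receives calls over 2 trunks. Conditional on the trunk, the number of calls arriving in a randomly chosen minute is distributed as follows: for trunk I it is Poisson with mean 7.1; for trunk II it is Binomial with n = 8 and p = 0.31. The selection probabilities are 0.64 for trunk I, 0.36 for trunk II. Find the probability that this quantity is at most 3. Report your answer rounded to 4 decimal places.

Conditional on each trunk, P(X ≤ 3): I: 0.0766991; II: 0.787362.
By total probability, P(X ≤ 3) = 0.64·0.0766991 + 0.36·0.787362 = 0.332538.

0.3325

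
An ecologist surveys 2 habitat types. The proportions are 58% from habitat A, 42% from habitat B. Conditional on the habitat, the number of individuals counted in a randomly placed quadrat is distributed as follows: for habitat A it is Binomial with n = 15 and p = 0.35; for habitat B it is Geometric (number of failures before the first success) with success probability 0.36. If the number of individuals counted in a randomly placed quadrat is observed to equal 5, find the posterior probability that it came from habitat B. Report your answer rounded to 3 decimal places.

0.116

Likelihoods P(X=5 | ·): A: 0.212339; B: 0.0386547.
Posterior ∝ prior × likelihood. Numerator for B: 0.42·0.0386547 = 0.016235.
Normalizing constant: 0.58·0.212339 + 0.42·0.0386547 = 0.139391.
P(B | observation) = 0.016235 / 0.139391 = 0.11647.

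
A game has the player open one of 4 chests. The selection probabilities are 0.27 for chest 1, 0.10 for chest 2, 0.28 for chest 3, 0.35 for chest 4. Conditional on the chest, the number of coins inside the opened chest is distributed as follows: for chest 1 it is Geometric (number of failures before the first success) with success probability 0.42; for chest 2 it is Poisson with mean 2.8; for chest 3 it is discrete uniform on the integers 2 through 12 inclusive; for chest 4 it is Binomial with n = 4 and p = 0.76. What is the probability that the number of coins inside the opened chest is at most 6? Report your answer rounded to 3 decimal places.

Conditional on each chest, P(X ≤ 6): 1: 0.97792; 2: 0.975589; 3: 0.454545; 4: 1.
By total probability, P(X ≤ 6) = 0.27·0.97792 + 0.1·0.975589 + 0.28·0.454545 + 0.35·1 = 0.83887.

0.839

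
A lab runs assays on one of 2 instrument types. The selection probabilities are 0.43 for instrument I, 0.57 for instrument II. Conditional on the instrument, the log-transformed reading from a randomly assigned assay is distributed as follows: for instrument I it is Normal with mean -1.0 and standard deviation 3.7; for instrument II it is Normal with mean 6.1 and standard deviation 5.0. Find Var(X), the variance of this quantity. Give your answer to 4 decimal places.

32.4922

Per component, I: μ=-1, E[X²]=14.69; II: μ=6.1, E[X²]=62.21.
E[X] = 0.43·-1 + 0.57·6.1 = 3.047.
E[X²] = 0.43·14.69 + 0.57·62.21 = 41.7764.
Var(X) = E[X²] − (E[X])² = 41.7764 − 9.28421 = 32.4922.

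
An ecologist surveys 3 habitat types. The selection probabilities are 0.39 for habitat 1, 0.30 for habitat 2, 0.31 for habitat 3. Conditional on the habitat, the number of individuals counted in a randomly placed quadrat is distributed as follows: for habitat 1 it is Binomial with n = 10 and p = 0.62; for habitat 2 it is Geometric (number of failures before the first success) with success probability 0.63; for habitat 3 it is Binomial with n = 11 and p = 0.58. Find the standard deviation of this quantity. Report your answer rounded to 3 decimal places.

2.973

Per component, 1: μ=6.2, E[X²]=40.796; 2: μ=0.587302, E[X²]=1.27715; 3: μ=6.38, E[X²]=43.384.
E[X] = 0.39·6.2 + 0.3·0.587302 + 0.31·6.38 = 4.57199.
E[X²] = 0.39·40.796 + 0.3·1.27715 + 0.31·43.384 = 29.7426.
Var(X) = E[X²] − (E[X])² = 29.7426 − 20.9031 = 8.83953.
SD(X) = √8.83953 = 2.97313.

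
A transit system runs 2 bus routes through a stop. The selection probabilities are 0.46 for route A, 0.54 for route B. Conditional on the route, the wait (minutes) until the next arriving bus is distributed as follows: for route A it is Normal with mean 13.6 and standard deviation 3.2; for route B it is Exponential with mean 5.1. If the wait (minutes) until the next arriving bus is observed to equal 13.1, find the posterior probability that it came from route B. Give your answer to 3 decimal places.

Likelihoods f(13.1 | ·): A: 0.123157; B: 0.0150276.
Posterior ∝ prior × likelihood. Numerator for B: 0.54·0.0150276 = 0.00811489.
Normalizing constant: 0.46·0.123157 + 0.54·0.0150276 = 0.0647671.
P(B | observation) = 0.00811489 / 0.0647671 = 0.125294.

0.125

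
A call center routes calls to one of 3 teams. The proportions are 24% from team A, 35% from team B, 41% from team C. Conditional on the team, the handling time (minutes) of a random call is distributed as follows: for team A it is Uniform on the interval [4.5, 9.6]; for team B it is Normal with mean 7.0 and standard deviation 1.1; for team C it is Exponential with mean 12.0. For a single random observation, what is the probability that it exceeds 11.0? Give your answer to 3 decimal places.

0.164

Conditional on each team, P(X > 11.0): A: 0; B: 0.000138257; C: 0.39985.
By total probability, P(X > 11.0) = 0.24·0 + 0.35·0.000138257 + 0.41·0.39985 = 0.163987.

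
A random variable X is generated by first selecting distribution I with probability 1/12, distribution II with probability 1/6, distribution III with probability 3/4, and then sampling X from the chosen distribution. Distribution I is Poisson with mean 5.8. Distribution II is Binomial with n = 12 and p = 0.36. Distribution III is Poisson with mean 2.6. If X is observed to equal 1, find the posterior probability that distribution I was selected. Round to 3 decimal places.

0.010

Likelihoods P(X=1 | ·): I: 0.0175598; II: 0.031876; III: 0.193111.
Posterior ∝ prior × likelihood. Numerator for I: 0.0833333·0.0175598 = 0.00146332.
Normalizing constant: 0.0833333·0.0175598 + 0.166667·0.031876 + 0.75·0.193111 = 0.151609.
P(I | observation) = 0.00146332 / 0.151609 = 0.00965189.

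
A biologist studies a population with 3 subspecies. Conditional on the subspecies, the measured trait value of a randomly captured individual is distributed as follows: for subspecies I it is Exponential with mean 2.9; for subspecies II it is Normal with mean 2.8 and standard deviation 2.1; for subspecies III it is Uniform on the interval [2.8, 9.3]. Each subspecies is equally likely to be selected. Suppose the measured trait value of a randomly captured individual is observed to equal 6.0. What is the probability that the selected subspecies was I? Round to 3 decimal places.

0.170

Likelihoods f(6.0 | ·): I: 0.0435574; II: 0.0594944; III: 0.153846.
Posterior ∝ prior × likelihood. Numerator for I: 0.333333·0.0435574 = 0.0145191.
Normalizing constant: 0.333333·0.0435574 + 0.333333·0.0594944 + 0.333333·0.153846 = 0.0856326.
P(I | observation) = 0.0145191 / 0.0856326 = 0.169551.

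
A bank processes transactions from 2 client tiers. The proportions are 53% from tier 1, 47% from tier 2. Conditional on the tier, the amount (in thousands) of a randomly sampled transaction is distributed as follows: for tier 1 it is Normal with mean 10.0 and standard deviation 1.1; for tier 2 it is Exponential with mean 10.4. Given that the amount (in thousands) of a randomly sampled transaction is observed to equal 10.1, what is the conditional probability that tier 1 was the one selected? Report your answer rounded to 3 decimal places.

Likelihoods f(10.1 | ·): 1: 0.361179; 2: 0.0364083.
Posterior ∝ prior × likelihood. Numerator for 1: 0.53·0.361179 = 0.191425.
Normalizing constant: 0.53·0.361179 + 0.47·0.0364083 = 0.208537.
P(1 | observation) = 0.191425 / 0.208537 = 0.917943.

0.918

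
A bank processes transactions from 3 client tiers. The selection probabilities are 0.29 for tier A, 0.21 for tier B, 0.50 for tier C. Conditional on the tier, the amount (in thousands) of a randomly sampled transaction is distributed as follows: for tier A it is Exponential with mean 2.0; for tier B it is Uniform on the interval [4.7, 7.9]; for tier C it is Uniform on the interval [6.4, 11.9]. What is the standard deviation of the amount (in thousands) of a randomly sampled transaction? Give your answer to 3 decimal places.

3.463

Per component, A: μ=2, E[X²]=8; B: μ=6.3, E[X²]=40.5433; C: μ=9.15, E[X²]=86.2433.
E[X] = 0.29·2 + 0.21·6.3 + 0.5·9.15 = 6.478.
E[X²] = 0.29·8 + 0.21·40.5433 + 0.5·86.2433 = 53.9558.
Var(X) = E[X²] − (E[X])² = 53.9558 − 41.9645 = 11.9913.
SD(X) = √11.9913 = 3.46284.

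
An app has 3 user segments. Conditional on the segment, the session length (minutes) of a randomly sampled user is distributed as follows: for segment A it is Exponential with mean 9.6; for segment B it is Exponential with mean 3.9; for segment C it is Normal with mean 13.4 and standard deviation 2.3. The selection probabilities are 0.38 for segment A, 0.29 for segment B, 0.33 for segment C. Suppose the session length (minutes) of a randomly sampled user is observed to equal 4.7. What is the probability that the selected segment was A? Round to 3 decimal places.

Likelihoods f(4.7 | ·): A: 0.0638418; B: 0.0768343; C: 0.000135585.
Posterior ∝ prior × likelihood. Numerator for A: 0.38·0.0638418 = 0.0242599.
Normalizing constant: 0.38·0.0638418 + 0.29·0.0768343 + 0.33·0.000135585 = 0.0465866.
P(A | observation) = 0.0242599 / 0.0465866 = 0.520749.

0.521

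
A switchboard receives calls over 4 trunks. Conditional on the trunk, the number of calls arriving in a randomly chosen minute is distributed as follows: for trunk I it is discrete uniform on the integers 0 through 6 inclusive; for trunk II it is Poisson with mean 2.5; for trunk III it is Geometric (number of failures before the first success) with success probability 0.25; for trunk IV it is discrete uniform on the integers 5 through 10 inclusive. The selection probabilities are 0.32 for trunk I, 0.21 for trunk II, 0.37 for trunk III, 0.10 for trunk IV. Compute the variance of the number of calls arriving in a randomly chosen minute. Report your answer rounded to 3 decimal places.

8.495

Per component, I: μ=3, E[X²]=13; II: μ=2.5, E[X²]=8.75; III: μ=3, E[X²]=21; IV: μ=7.5, E[X²]=59.1667.
E[X] = 0.32·3 + 0.21·2.5 + 0.37·3 + 0.1·7.5 = 3.345.
E[X²] = 0.32·13 + 0.21·8.75 + 0.37·21 + 0.1·59.1667 = 19.6842.
Var(X) = E[X²] − (E[X])² = 19.6842 − 11.189 = 8.49514.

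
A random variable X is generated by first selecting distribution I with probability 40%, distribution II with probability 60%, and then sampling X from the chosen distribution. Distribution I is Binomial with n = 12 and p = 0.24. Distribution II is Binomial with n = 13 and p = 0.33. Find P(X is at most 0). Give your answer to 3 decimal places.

Conditional on each component, P(X ≤ 0): I: 0.0371333; II: 0.00548242.
By total probability, P(X ≤ 0) = 0.4·0.0371333 + 0.6·0.00548242 = 0.0181428.

0.018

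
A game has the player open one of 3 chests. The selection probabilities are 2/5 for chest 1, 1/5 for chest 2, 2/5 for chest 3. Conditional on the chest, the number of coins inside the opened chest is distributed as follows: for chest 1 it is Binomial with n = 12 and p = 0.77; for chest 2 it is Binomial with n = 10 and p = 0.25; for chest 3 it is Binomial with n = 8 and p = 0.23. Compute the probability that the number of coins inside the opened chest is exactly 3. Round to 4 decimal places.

Conditional on each chest, P(X = 3): 1: 0.000180903; 2: 0.250282; 3: 0.184427.
By total probability, P(X = 3) = 0.4·0.000180903 + 0.2·0.250282 + 0.4·0.184427 = 0.1239.

0.1239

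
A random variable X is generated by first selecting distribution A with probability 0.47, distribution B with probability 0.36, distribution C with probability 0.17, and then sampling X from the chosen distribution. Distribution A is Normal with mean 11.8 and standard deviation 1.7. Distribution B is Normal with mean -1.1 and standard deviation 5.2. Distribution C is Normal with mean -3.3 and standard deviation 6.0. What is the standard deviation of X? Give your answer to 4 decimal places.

7.9927

Per component, A: μ=11.8, E[X²]=142.13; B: μ=-1.1, E[X²]=28.25; C: μ=-3.3, E[X²]=46.89.
E[X] = 0.47·11.8 + 0.36·-1.1 + 0.17·-3.3 = 4.589.
E[X²] = 0.47·142.13 + 0.36·28.25 + 0.17·46.89 = 84.9424.
Var(X) = E[X²] − (E[X])² = 84.9424 − 21.0589 = 63.8835.
SD(X) = √63.8835 = 7.99271.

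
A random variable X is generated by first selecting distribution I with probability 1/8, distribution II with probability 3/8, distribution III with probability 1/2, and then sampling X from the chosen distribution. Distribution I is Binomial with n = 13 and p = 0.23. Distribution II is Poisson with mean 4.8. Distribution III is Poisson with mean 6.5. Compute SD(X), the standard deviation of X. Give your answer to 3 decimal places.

2.608

Per component, I: μ=2.99, E[X²]=11.2424; II: μ=4.8, E[X²]=27.84; III: μ=6.5, E[X²]=48.75.
E[X] = 0.125·2.99 + 0.375·4.8 + 0.5·6.5 = 5.42375.
E[X²] = 0.125·11.2424 + 0.375·27.84 + 0.5·48.75 = 36.2203.
Var(X) = E[X²] − (E[X])² = 36.2203 − 29.4171 = 6.80324.
SD(X) = √6.80324 = 2.6083.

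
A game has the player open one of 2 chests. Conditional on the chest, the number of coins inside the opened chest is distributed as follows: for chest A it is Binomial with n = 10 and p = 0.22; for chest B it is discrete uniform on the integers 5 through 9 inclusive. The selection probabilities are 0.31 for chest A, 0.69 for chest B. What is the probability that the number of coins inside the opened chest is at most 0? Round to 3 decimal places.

0.026

Conditional on each chest, P(X ≤ 0): A: 0.0833578; B: 0.
By total probability, P(X ≤ 0) = 0.31·0.0833578 + 0.69·0 = 0.0258409.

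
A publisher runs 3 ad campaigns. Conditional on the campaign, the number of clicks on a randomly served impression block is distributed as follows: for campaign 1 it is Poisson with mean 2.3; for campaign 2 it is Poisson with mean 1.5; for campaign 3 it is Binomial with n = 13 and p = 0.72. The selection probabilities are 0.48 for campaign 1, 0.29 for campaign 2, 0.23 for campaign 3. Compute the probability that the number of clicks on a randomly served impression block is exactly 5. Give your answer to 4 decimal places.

Conditional on each campaign, P(X = 5): 1: 0.053775; 2: 0.01412; 3: 0.00940817.
By total probability, P(X = 5) = 0.48·0.053775 + 0.29·0.01412 + 0.23·0.00940817 = 0.0320707.

0.0321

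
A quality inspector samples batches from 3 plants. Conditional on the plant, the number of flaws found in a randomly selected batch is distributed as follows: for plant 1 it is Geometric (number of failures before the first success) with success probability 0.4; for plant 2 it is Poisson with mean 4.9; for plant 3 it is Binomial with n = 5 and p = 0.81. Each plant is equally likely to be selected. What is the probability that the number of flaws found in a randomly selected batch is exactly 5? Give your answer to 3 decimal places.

Conditional on each plant, P(X = 5): 1: 0.031104; 2: 0.17529; 3: 0.348678.
By total probability, P(X = 5) = 0.333333·0.031104 + 0.333333·0.17529 + 0.333333·0.348678 = 0.185024.

0.185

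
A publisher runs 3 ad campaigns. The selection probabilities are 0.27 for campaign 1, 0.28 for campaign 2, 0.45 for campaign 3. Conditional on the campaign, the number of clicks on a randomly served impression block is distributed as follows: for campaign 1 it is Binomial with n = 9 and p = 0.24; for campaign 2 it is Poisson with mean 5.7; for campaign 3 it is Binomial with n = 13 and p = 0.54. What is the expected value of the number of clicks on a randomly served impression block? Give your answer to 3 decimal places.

5.338

Component means — 1: 2.16; 2: 5.7; 3: 7.02.
E[X] = 0.27·2.16 + 0.28·5.7 + 0.45·7.02 = 5.3382.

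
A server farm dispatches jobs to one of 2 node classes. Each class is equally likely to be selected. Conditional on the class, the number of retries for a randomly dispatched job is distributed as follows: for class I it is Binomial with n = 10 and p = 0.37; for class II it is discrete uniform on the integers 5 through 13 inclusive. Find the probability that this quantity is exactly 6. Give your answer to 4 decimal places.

0.0980

Conditional on each class, P(X = 6): I: 0.0848774; II: 0.111111.
By total probability, P(X = 6) = 0.5·0.0848774 + 0.5·0.111111 = 0.0979942.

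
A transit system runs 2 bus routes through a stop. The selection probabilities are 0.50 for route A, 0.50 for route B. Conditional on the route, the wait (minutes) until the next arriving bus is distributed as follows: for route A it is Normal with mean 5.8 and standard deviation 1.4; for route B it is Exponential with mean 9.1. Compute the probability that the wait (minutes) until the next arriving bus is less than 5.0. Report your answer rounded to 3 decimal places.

Conditional on each route, P(X < 5.0): A: 0.283855; B: 0.422733.
By total probability, P(X < 5.0) = 0.5·0.283855 + 0.5·0.422733 = 0.353294.

0.353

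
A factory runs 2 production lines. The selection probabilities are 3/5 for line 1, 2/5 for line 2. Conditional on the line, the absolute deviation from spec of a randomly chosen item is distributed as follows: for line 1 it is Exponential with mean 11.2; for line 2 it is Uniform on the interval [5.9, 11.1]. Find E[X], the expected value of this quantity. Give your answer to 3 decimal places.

Component means — 1: 11.2; 2: 8.5.
E[X] = 0.6·11.2 + 0.4·8.5 = 10.12.

10.120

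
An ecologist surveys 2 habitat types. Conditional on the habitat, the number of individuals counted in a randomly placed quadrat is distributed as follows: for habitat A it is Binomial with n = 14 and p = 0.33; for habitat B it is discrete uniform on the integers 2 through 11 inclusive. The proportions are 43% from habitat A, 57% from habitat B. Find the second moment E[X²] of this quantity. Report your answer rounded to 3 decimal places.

39.294

For each component E[X²] = Var + (mean)², giving A: 24.4398; B: 50.5.
Overall E[X²] = 0.43·24.4398 + 0.57·50.5 = 39.2941.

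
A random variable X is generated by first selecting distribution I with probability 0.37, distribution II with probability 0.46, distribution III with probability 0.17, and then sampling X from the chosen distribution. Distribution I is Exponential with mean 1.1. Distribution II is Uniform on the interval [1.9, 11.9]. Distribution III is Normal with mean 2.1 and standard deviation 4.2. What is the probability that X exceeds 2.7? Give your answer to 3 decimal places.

0.530

Conditional on each component, P(X > 2.7): I: 0.0859022; II: 0.92; III: 0.443202.
By total probability, P(X > 2.7) = 0.37·0.0859022 + 0.46·0.92 + 0.17·0.443202 = 0.530328.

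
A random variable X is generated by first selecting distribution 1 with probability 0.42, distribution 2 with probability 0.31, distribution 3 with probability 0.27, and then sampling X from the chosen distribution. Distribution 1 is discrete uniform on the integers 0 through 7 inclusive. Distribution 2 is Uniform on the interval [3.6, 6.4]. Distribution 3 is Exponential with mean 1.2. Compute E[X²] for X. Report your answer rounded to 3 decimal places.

For each component E[X²] = Var + (mean)², giving 1: 17.5; 2: 25.6533; 3: 2.88.
Overall E[X²] = 0.42·17.5 + 0.31·25.6533 + 0.27·2.88 = 16.0801.

16.080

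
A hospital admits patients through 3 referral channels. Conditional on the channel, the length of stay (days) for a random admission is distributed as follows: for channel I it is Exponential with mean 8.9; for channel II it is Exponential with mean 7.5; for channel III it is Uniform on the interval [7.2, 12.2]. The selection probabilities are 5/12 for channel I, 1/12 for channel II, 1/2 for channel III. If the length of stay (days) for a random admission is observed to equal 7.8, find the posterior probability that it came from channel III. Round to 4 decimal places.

Likelihoods f(7.8 | ·): I: 0.0467727; II: 0.0471273; III: 0.2.
Posterior ∝ prior × likelihood. Numerator for III: 0.5·0.2 = 0.1.
Normalizing constant: 0.416667·0.0467727 + 0.0833333·0.0471273 + 0.5·0.2 = 0.123416.
P(III | observation) = 0.1 / 0.123416 = 0.810268.

0.8103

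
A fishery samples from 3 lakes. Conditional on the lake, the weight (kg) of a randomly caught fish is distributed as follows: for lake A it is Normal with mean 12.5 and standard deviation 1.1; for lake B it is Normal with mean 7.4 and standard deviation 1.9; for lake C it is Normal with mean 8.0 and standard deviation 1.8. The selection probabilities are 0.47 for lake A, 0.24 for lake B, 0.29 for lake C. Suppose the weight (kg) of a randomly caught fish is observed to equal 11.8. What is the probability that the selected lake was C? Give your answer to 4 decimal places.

0.0463

Likelihoods f(11.8 | ·): A: 0.296198; B: 0.0143755; C: 0.0238703.
Posterior ∝ prior × likelihood. Numerator for C: 0.29·0.0238703 = 0.00692239.
Normalizing constant: 0.47·0.296198 + 0.24·0.0143755 + 0.29·0.0238703 = 0.149585.
P(C | observation) = 0.00692239 / 0.149585 = 0.0462771.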